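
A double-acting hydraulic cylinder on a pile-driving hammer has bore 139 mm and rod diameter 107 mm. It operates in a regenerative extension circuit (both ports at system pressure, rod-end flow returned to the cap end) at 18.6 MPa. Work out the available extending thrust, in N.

With equal pressure on both faces, forces on the annular region cancel; the net push is pressure × rod cross-section.
Rod cross-section A_rod = π/4 × (107 mm)² = 8992 mm^2
F = P × A_rod

F ≈ 1.67e5 N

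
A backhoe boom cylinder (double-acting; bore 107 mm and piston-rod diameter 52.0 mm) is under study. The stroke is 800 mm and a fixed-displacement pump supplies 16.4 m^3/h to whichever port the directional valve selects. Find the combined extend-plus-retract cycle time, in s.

Cap-side area A_cap = π/4 × (107 mm)² = 8992 mm^2
Rod-side annular area A_ann = π/4 × (107² − 52.0²) = 6868 mm^2
t_ext = A_cap·L/Q = 1.579 s
t_ret = A_ann·L/Q = 1.206 s
t_cycle = t_ext + t_ret

t ≈ 2.79 s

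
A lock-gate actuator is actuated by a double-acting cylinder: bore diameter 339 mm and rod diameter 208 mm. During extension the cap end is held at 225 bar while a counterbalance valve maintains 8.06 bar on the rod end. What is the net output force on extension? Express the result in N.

Cap-side area A_cap = π/4 × (339 mm)² = 90260 mm^2
Rod-side annular area A_ann = π/4 × (339² − 208²) = 56280 mm^2
Net thrust = P_cap·A_cap − P_rod·A_ann = 2.031e6 N − 45360 N

F ≈ 1.99e6 N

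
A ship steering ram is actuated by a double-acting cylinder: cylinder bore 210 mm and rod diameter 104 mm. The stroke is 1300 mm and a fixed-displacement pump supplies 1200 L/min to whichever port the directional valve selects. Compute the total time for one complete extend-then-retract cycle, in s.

Cap-side area A_cap = π/4 × (210 mm)² = 34640 mm^2
Rod-side annular area A_ann = π/4 × (210² − 104²) = 26140 mm^2
t_ext = A_cap·L/Q = 2.251 s
t_ret = A_ann·L/Q = 1.699 s
t_cycle = t_ext + t_ret

t ≈ 3.95 s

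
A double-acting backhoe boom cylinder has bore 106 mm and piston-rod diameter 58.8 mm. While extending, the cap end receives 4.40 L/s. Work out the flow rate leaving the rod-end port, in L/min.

Cap-side area A_cap = π/4 × (106 mm)² = 8825 mm^2
Rod-side annular area A_ann = π/4 × (106² − 58.8²) = 6109 mm^2
Piston speed v = Q_in/A_cap; rod-end outflow Q_out = v × A_ann = Q_in × A_ann/A_cap.

Q_out ≈ 183 L/min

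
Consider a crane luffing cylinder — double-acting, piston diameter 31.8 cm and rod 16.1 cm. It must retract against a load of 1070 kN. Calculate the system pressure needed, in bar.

P ≈ 181 bar

Rod-side annular area A_ann = π/4 × (31.8² − 16.1²) = 590.6 cm^2
Retraction: pressure acts on the annular area.
P = F / A = 1070 kN / A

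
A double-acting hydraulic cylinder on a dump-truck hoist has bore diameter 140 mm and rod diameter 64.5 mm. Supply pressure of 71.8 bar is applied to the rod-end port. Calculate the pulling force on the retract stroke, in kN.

Rod-side annular area A_ann = π/4 × (140² − 64.5²) = 12130 mm^2
On retraction the pressure acts on the annular area (bore minus rod).
F = P × A_ann

F ≈ 87.1 kN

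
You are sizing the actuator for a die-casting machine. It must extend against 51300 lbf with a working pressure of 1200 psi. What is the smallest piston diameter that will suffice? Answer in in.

D ≈ 7.38 in

Extension force acts on the full piston face: F = P × (π/4)D².
D = √(4F / (πP)) = √(4 × 51300 lbf / (π × 1200 psi))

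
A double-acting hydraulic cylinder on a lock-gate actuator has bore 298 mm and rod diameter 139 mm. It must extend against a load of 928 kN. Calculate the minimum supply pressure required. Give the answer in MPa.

P ≈ 13.3 MPa

Cap-side area A_cap = π/4 × (298 mm)² = 69750 mm^2
P = F / A = 928 kN / A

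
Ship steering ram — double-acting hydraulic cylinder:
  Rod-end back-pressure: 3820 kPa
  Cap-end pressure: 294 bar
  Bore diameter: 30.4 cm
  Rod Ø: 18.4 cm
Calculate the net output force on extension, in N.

F ≈ 1.96e6 N

Cap-side area A_cap = π/4 × (30.4 cm)² = 725.8 cm^2
Rod-side annular area A_ann = π/4 × (30.4² − 18.4²) = 459.9 cm^2
Net thrust = P_cap·A_cap − P_rod·A_ann = 2.134e6 N − 1.757e5 N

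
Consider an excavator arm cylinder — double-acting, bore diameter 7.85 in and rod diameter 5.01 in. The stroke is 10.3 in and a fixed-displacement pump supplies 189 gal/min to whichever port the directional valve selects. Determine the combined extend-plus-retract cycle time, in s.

Cap-side area A_cap = π/4 × (7.85 in)² = 48.40 in^2
Rod-side annular area A_ann = π/4 × (7.85² − 5.01²) = 28.68 in^2
t_ext = A_cap·L/Q = 0.6851 s
t_ret = A_ann·L/Q = 0.4060 s
t_cycle = t_ext + t_ret

t ≈ 1.09 s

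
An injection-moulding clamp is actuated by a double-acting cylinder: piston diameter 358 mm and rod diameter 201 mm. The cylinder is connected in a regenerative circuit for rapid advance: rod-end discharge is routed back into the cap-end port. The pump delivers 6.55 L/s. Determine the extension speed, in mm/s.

In regeneration the rod-end outflow joins the pump flow into the cap end, so the net volume the pump must supply per unit advance equals the rod cross-section area.
Rod cross-section A_rod = π/4 × (201 mm)² = 31730 mm^2
v = Q_pump / A_rod

v ≈ 206 mm/s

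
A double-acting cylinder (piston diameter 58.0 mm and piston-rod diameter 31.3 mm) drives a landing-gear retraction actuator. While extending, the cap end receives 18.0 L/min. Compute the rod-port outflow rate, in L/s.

Cap-side area A_cap = π/4 × (58.0 mm)² = 2642 mm^2
Rod-side annular area A_ann = π/4 × (58.0² − 31.3²) = 1873 mm^2
Piston speed v = Q_in/A_cap; rod-end outflow Q_out = v × A_ann = Q_in × A_ann/A_cap.

Q_out ≈ 0.213 L/s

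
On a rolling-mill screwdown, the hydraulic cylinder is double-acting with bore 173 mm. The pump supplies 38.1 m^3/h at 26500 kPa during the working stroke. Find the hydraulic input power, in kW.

W ≈ 280 kW

Hydraulic power = P × Q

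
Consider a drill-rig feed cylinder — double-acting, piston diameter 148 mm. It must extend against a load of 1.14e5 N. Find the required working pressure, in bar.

Cap-side area A_cap = π/4 × (148 mm)² = 17200 mm^2
P = F / A = 1.14e5 N / A

P ≈ 66.3 bar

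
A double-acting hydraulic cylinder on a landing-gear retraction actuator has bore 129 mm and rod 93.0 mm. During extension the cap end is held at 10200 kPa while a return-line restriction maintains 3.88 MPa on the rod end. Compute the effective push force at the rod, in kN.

Cap-side area A_cap = π/4 × (129 mm)² = 13070 mm^2
Rod-side annular area A_ann = π/4 × (129² − 93.0²) = 6277 mm^2
Net thrust = P_cap·A_cap − P_rod·A_ann = 133.3 kN − 24.35 kN

F ≈ 109 kN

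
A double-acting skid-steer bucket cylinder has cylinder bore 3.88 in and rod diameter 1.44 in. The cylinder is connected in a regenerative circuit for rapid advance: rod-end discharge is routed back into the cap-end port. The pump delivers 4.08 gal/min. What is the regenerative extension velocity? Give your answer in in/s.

In regeneration the rod-end outflow joins the pump flow into the cap end, so the net volume the pump must supply per unit advance equals the rod cross-section area.
Rod cross-section A_rod = π/4 × (1.44 in)² = 1.629 in^2
v = Q_pump / A_rod

v ≈ 9.65 in/s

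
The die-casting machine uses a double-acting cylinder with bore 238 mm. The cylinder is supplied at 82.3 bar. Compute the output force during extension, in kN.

F ≈ 366 kN

Cap-side area A_cap = π/4 × (238 mm)² = 44490 mm^2
F = P × A_cap = 82.3 bar × A_cap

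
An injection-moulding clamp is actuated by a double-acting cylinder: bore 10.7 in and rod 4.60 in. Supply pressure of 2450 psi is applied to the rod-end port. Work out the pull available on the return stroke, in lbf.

Rod-side annular area A_ann = π/4 × (10.7² − 4.60²) = 73.30 in^2
On retraction the pressure acts on the annular area (bore minus rod).
F = P × A_ann

F ≈ 1.80e5 lbf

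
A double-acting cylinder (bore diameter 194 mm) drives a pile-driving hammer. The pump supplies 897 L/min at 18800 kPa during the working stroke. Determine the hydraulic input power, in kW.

W ≈ 281 kW

Hydraulic power = P × Q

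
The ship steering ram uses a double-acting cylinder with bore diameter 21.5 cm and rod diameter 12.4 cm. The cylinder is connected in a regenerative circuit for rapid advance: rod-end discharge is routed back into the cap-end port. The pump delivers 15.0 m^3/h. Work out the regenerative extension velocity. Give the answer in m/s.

v ≈ 0.345 m/s

In regeneration the rod-end outflow joins the pump flow into the cap end, so the net volume the pump must supply per unit advance equals the rod cross-section area.
Rod cross-section A_rod = π/4 × (12.4 cm)² = 120.8 cm^2
v = Q_pump / A_rod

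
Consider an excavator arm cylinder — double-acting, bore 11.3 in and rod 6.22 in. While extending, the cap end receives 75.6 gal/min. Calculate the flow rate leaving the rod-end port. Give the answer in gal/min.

Q_out ≈ 52.7 gal/min

Cap-side area A_cap = π/4 × (11.3 in)² = 100.3 in^2
Rod-side annular area A_ann = π/4 × (11.3² − 6.22²) = 69.90 in^2
Piston speed v = Q_in/A_cap; rod-end outflow Q_out = v × A_ann = Q_in × A_ann/A_cap.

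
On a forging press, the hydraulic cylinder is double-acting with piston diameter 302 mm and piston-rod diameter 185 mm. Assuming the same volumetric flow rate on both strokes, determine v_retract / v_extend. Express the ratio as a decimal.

v_ret/v_ext ≈ 1.60

Cap-side area A_cap = π/4 × (302 mm)² = 71630 mm^2
Rod-side annular area A_ann = π/4 × (302² − 185²) = 44750 mm^2
For equal Q, v ∝ 1/A, so v_ret/v_ext = A_cap/A_ann.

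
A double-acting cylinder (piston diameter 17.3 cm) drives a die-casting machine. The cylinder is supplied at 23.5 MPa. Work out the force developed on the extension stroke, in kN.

F ≈ 552 kN

Cap-side area A_cap = π/4 × (17.3 cm)² = 235.1 cm^2
F = P × A_cap = 23.5 MPa × A_cap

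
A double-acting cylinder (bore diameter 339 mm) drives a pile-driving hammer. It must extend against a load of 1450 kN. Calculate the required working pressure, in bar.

P ≈ 161 bar

Cap-side area A_cap = π/4 × (339 mm)² = 90260 mm^2
P = F / A = 1450 kN / A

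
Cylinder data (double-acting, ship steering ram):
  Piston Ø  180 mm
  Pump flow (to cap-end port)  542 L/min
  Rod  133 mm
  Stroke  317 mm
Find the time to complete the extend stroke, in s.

Cap-side area A_cap = π/4 × (180 mm)² = 25450 mm^2
Swept volume V = A × L; t = V / Q = A·L / Q

t ≈ 0.893 s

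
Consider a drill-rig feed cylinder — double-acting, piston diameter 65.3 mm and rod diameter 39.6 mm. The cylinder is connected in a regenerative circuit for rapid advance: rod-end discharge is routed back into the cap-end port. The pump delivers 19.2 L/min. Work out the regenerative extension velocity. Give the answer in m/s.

v ≈ 0.260 m/s

In regeneration the rod-end outflow joins the pump flow into the cap end, so the net volume the pump must supply per unit advance equals the rod cross-section area.
Rod cross-section A_rod = π/4 × (39.6 mm)² = 1232 mm^2
v = Q_pump / A_rod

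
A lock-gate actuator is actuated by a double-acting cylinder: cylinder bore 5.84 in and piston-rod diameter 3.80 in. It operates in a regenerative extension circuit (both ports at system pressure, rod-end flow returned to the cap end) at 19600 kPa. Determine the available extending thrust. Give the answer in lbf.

F ≈ 32200 lbf

With equal pressure on both faces, forces on the annular region cancel; the net push is pressure × rod cross-section.
Rod cross-section A_rod = π/4 × (3.80 in)² = 11.34 in^2
F = P × A_rod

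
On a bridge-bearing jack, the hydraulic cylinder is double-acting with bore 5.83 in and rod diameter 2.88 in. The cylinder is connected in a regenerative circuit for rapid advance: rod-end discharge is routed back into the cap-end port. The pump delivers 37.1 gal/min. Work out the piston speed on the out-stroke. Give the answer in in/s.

In regeneration the rod-end outflow joins the pump flow into the cap end, so the net volume the pump must supply per unit advance equals the rod cross-section area.
Rod cross-section A_rod = π/4 × (2.88 in)² = 6.514 in^2
v = Q_pump / A_rod

v ≈ 21.9 in/s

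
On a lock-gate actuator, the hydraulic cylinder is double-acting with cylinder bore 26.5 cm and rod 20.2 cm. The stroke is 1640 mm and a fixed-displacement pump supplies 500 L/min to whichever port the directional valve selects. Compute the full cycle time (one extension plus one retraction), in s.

t ≈ 15.4 s

Cap-side area A_cap = π/4 × (26.5 cm)² = 551.5 cm^2
Rod-side annular area A_ann = π/4 × (26.5² − 20.2²) = 231.1 cm^2
t_ext = A_cap·L/Q = 10.85 s
t_ret = A_ann·L/Q = 4.547 s
t_cycle = t_ext + t_ret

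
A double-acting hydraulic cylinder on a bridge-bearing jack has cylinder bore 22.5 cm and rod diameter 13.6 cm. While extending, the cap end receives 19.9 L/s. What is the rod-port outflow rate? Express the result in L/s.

Q_out ≈ 12.6 L/s

Cap-side area A_cap = π/4 × (22.5 cm)² = 397.6 cm^2
Rod-side annular area A_ann = π/4 × (22.5² − 13.6²) = 252.3 cm^2
Piston speed v = Q_in/A_cap; rod-end outflow Q_out = v × A_ann = Q_in × A_ann/A_cap.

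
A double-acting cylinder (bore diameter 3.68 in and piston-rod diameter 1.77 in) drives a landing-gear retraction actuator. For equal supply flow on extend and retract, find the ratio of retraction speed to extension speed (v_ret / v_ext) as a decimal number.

Cap-side area A_cap = π/4 × (3.68 in)² = 10.64 in^2
Rod-side annular area A_ann = π/4 × (3.68² − 1.77²) = 8.176 in^2
For equal Q, v ∝ 1/A, so v_ret/v_ext = A_cap/A_ann.

v_ret/v_ext ≈ 1.30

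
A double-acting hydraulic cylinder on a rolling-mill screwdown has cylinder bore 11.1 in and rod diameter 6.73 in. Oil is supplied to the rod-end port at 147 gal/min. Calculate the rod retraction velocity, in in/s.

Rod-side annular area A_ann = π/4 × (11.1² − 6.73²) = 61.20 in^2
Flow into the rod-end port fills the annular volume.
v = Q / A

v ≈ 9.25 in/s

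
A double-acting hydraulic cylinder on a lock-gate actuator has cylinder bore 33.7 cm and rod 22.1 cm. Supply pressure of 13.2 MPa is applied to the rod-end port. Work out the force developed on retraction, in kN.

Rod-side annular area A_ann = π/4 × (33.7² − 22.1²) = 508.4 cm^2
On retraction the pressure acts on the annular area (bore minus rod).
F = P × A_ann

F ≈ 671 kN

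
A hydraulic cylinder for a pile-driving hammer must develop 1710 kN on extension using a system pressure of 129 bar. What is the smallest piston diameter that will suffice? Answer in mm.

Extension force acts on the full piston face: F = P × (π/4)D².
D = √(4F / (πP)) = √(4 × 1710 kN / (π × 129 bar))

D ≈ 411 mm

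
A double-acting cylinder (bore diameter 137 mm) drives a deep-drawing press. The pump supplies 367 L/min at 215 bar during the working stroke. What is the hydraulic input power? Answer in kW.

Hydraulic power = P × Q

W ≈ 132 kW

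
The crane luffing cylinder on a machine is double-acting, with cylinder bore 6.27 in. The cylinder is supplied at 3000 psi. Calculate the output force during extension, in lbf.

Cap-side area A_cap = π/4 × (6.27 in)² = 30.88 in^2
F = P × A_cap = 3000 psi × A_cap

F ≈ 92600 lbf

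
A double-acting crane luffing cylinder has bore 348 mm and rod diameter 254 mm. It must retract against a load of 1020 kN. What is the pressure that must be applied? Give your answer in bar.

Rod-side annular area A_ann = π/4 × (348² − 254²) = 44440 mm^2
Retraction: pressure acts on the annular area.
P = F / A = 1020 kN / A

P ≈ 230 bar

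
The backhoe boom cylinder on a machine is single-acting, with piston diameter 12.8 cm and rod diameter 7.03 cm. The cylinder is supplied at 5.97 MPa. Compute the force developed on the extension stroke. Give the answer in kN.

F ≈ 76.8 kN

Cap-side area A_cap = π/4 × (12.8 cm)² = 128.7 cm^2
F = P × A_cap = 5.97 MPa × A_cap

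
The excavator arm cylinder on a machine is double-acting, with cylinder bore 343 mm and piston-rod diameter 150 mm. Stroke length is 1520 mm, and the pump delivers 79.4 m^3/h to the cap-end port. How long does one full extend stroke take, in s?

t ≈ 6.37 s

Cap-side area A_cap = π/4 × (343 mm)² = 92400 mm^2
Swept volume V = A × L; t = V / Q = A·L / Q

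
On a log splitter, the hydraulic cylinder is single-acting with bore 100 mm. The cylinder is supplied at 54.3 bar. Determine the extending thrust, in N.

Cap-side area A_cap = π/4 × (100 mm)² = 7854 mm^2
F = P × A_cap = 54.3 bar × A_cap

F ≈ 42600 N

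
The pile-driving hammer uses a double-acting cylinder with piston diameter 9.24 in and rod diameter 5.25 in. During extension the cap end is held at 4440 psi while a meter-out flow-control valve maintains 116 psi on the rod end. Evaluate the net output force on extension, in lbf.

F ≈ 2.92e5 lbf

Cap-side area A_cap = π/4 × (9.24 in)² = 67.06 in^2
Rod-side annular area A_ann = π/4 × (9.24² − 5.25²) = 45.41 in^2
Net thrust = P_cap·A_cap − P_rod·A_ann = 2.977e5 lbf − 5267 lbf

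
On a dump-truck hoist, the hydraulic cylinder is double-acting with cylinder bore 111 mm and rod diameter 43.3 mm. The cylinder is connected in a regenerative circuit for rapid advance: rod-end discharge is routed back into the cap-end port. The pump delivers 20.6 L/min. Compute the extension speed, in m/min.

In regeneration the rod-end outflow joins the pump flow into the cap end, so the net volume the pump must supply per unit advance equals the rod cross-section area.
Rod cross-section A_rod = π/4 × (43.3 mm)² = 1473 mm^2
v = Q_pump / A_rod

v ≈ 14.0 m/min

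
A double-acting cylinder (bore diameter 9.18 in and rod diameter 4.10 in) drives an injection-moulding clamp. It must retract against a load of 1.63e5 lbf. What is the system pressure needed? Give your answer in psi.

P ≈ 3080 psi

Rod-side annular area A_ann = π/4 × (9.18² − 4.10²) = 52.98 in^2
Retraction: pressure acts on the annular area.
P = F / A = 1.63e5 lbf / A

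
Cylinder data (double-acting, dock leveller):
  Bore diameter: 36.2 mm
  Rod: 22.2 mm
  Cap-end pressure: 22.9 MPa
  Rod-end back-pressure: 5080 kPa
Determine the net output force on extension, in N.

F ≈ 20300 N

Cap-side area A_cap = π/4 × (36.2 mm)² = 1029 mm^2
Rod-side annular area A_ann = π/4 × (36.2² − 22.2²) = 642.1 mm^2
Net thrust = P_cap·A_cap − P_rod·A_ann = 23570 N − 3262 N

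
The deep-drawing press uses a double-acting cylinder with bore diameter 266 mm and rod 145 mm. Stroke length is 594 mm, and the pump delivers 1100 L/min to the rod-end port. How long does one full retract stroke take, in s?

Rod-side annular area A_ann = π/4 × (266² − 145²) = 39060 mm^2
Swept volume V = A × L; t = V / Q = A·L / Q

t ≈ 1.27 s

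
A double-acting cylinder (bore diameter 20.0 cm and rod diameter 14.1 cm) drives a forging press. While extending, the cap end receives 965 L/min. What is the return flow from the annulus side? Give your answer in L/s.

Q_out ≈ 8.09 L/s

Cap-side area A_cap = π/4 × (20.0 cm)² = 314.2 cm^2
Rod-side annular area A_ann = π/4 × (20.0² − 14.1²) = 158.0 cm^2
Piston speed v = Q_in/A_cap; rod-end outflow Q_out = v × A_ann = Q_in × A_ann/A_cap.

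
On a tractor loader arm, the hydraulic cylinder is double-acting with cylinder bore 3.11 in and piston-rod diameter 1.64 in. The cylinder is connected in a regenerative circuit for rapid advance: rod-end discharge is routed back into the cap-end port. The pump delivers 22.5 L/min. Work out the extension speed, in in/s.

v ≈ 10.8 in/s

In regeneration the rod-end outflow joins the pump flow into the cap end, so the net volume the pump must supply per unit advance equals the rod cross-section area.
Rod cross-section A_rod = π/4 × (1.64 in)² = 2.112 in^2
v = Q_pump / A_rod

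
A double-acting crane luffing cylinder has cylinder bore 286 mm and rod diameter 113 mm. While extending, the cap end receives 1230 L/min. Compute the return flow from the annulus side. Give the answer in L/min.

Q_out ≈ 1040 L/min

Cap-side area A_cap = π/4 × (286 mm)² = 64240 mm^2
Rod-side annular area A_ann = π/4 × (286² − 113²) = 54210 mm^2
Piston speed v = Q_in/A_cap; rod-end outflow Q_out = v × A_ann = Q_in × A_ann/A_cap.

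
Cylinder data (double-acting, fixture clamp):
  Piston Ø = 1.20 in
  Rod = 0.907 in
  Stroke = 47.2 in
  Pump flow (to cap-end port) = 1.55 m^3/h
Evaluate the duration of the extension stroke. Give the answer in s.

t ≈ 2.03 s

Cap-side area A_cap = π/4 × (1.20 in)² = 1.131 in^2
Swept volume V = A × L; t = V / Q = A·L / Q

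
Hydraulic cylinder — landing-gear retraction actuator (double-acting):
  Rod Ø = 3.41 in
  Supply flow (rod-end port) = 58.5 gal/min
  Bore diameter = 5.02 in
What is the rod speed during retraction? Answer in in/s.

Rod-side annular area A_ann = π/4 × (5.02² − 3.41²) = 10.66 in^2
Flow into the rod-end port fills the annular volume.
v = Q / A

v ≈ 21.1 in/s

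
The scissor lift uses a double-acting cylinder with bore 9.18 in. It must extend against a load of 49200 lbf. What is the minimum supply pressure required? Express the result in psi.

P ≈ 743 psi

Cap-side area A_cap = π/4 × (9.18 in)² = 66.19 in^2
P = F / A = 49200 lbf / A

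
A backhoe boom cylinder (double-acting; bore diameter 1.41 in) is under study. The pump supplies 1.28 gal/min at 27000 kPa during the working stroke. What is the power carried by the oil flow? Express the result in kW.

Hydraulic power = P × Q

W ≈ 2.18 kW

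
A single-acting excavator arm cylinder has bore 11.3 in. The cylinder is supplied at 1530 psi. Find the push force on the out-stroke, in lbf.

Cap-side area A_cap = π/4 × (11.3 in)² = 100.3 in^2
F = P × A_cap = 1530 psi × A_cap

F ≈ 1.53e5 lbf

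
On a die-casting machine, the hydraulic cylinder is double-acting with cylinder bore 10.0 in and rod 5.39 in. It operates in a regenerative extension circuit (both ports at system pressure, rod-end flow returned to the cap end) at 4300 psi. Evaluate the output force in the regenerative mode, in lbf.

With equal pressure on both faces, forces on the annular region cancel; the net push is pressure × rod cross-section.
Rod cross-section A_rod = π/4 × (5.39 in)² = 22.82 in^2
F = P × A_rod

F ≈ 98100 lbf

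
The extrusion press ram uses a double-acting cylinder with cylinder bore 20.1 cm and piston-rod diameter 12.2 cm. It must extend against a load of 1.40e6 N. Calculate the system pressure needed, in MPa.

Cap-side area A_cap = π/4 × (20.1 cm)² = 317.3 cm^2
P = F / A = 1.40e6 N / A

P ≈ 44.1 MPa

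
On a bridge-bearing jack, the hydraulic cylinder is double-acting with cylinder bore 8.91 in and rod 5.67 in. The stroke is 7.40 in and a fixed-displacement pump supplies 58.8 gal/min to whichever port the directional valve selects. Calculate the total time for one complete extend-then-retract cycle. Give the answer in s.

t ≈ 3.25 s

Cap-side area A_cap = π/4 × (8.91 in)² = 62.35 in^2
Rod-side annular area A_ann = π/4 × (8.91² − 5.67²) = 37.10 in^2
t_ext = A_cap·L/Q = 2.038 s
t_ret = A_ann·L/Q = 1.213 s
t_cycle = t_ext + t_ret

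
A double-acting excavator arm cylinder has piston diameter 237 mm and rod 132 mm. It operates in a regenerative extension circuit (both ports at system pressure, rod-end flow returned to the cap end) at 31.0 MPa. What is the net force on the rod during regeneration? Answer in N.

With equal pressure on both faces, forces on the annular region cancel; the net push is pressure × rod cross-section.
Rod cross-section A_rod = π/4 × (132 mm)² = 13680 mm^2
F = P × A_rod

F ≈ 4.24e5 N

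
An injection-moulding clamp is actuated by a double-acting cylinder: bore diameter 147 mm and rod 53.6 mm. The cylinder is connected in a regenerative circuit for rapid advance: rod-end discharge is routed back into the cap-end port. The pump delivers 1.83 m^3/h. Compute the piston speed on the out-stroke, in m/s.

In regeneration the rod-end outflow joins the pump flow into the cap end, so the net volume the pump must supply per unit advance equals the rod cross-section area.
Rod cross-section A_rod = π/4 × (53.6 mm)² = 2256 mm^2
v = Q_pump / A_rod

v ≈ 0.225 m/s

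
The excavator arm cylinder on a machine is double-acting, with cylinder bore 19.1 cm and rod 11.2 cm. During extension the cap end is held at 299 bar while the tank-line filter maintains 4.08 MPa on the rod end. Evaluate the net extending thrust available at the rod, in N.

Cap-side area A_cap = π/4 × (19.1 cm)² = 286.5 cm^2
Rod-side annular area A_ann = π/4 × (19.1² − 11.2²) = 188.0 cm^2
Net thrust = P_cap·A_cap − P_rod·A_ann = 8.567e5 N − 76700 N

F ≈ 7.80e5 N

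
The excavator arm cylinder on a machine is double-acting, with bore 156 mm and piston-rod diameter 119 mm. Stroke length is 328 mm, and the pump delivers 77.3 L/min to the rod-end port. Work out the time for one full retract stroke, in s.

Rod-side annular area A_ann = π/4 × (156² − 119²) = 7991 mm^2
Swept volume V = A × L; t = V / Q = A·L / Q

t ≈ 2.03 s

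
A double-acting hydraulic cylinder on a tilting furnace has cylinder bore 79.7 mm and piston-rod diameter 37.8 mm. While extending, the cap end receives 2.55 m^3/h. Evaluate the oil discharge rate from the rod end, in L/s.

Q_out ≈ 0.549 L/s

Cap-side area A_cap = π/4 × (79.7 mm)² = 4989 mm^2
Rod-side annular area A_ann = π/4 × (79.7² − 37.8²) = 3867 mm^2
Piston speed v = Q_in/A_cap; rod-end outflow Q_out = v × A_ann = Q_in × A_ann/A_cap.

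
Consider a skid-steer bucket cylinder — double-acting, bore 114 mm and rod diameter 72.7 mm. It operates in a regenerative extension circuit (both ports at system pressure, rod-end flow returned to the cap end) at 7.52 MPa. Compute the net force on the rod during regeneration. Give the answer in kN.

With equal pressure on both faces, forces on the annular region cancel; the net push is pressure × rod cross-section.
Rod cross-section A_rod = π/4 × (72.7 mm)² = 4151 mm^2
F = P × A_rod

F ≈ 31.2 kN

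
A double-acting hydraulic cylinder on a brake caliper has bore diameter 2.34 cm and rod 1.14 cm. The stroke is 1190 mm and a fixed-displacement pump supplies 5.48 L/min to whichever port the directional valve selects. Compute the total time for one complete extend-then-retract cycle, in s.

t ≈ 9.88 s

Cap-side area A_cap = π/4 × (2.34 cm)² = 4.301 cm^2
Rod-side annular area A_ann = π/4 × (2.34² − 1.14²) = 3.280 cm^2
t_ext = A_cap·L/Q = 5.603 s
t_ret = A_ann·L/Q = 4.273 s
t_cycle = t_ext + t_ret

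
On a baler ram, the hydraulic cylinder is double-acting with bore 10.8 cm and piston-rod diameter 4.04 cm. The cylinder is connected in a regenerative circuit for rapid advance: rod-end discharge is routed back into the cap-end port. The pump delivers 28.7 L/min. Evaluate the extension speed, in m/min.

v ≈ 22.4 m/min

In regeneration the rod-end outflow joins the pump flow into the cap end, so the net volume the pump must supply per unit advance equals the rod cross-section area.
Rod cross-section A_rod = π/4 × (4.04 cm)² = 12.82 cm^2
v = Q_pump / A_rod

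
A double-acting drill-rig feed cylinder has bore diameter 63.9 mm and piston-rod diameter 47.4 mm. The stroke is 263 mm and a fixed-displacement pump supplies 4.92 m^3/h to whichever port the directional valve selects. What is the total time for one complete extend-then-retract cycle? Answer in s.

Cap-side area A_cap = π/4 × (63.9 mm)² = 3207 mm^2
Rod-side annular area A_ann = π/4 × (63.9² − 47.4²) = 1442 mm^2
t_ext = A_cap·L/Q = 0.6171 s
t_ret = A_ann·L/Q = 0.2776 s
t_cycle = t_ext + t_ret

t ≈ 0.895 s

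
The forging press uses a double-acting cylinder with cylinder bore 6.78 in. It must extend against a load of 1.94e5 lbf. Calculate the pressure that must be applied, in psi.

P ≈ 5370 psi

Cap-side area A_cap = π/4 × (6.78 in)² = 36.10 in^2
P = F / A = 1.94e5 lbf / A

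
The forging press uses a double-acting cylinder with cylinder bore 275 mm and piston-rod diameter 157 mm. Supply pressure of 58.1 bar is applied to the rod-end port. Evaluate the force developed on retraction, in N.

F ≈ 2.33e5 N

Rod-side annular area A_ann = π/4 × (275² − 157²) = 40040 mm^2
On retraction the pressure acts on the annular area (bore minus rod).
F = P × A_ann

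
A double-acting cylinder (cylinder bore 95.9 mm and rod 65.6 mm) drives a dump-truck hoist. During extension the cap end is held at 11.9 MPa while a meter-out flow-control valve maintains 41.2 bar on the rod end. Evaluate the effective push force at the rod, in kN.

Cap-side area A_cap = π/4 × (95.9 mm)² = 7223 mm^2
Rod-side annular area A_ann = π/4 × (95.9² − 65.6²) = 3843 mm^2
Net thrust = P_cap·A_cap − P_rod·A_ann = 85.96 kN − 15.83 kN

F ≈ 70.1 kN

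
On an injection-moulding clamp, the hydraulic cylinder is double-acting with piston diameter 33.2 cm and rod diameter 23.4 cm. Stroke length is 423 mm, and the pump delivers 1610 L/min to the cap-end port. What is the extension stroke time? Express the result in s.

Cap-side area A_cap = π/4 × (33.2 cm)² = 865.7 cm^2
Swept volume V = A × L; t = V / Q = A·L / Q

t ≈ 1.36 s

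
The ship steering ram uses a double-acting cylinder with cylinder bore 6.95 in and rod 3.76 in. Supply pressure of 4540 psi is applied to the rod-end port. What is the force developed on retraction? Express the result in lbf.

Rod-side annular area A_ann = π/4 × (6.95² − 3.76²) = 26.83 in^2
On retraction the pressure acts on the annular area (bore minus rod).
F = P × A_ann

F ≈ 1.22e5 lbf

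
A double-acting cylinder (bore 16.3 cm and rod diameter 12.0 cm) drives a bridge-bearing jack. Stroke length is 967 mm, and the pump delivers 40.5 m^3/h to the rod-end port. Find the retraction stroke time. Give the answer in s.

Rod-side annular area A_ann = π/4 × (16.3² − 12.0²) = 95.58 cm^2
Swept volume V = A × L; t = V / Q = A·L / Q

t ≈ 0.822 s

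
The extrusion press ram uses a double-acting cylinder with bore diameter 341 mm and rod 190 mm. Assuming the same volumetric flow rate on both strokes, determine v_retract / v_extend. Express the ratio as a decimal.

v_ret/v_ext ≈ 1.45

Cap-side area A_cap = π/4 × (341 mm)² = 91330 mm^2
Rod-side annular area A_ann = π/4 × (341² − 190²) = 62970 mm^2
For equal Q, v ∝ 1/A, so v_ret/v_ext = A_cap/A_ann.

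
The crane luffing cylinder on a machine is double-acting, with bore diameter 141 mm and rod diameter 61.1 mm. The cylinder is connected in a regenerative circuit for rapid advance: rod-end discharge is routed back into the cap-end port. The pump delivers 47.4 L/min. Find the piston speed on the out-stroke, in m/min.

v ≈ 16.2 m/min

In regeneration the rod-end outflow joins the pump flow into the cap end, so the net volume the pump must supply per unit advance equals the rod cross-section area.
Rod cross-section A_rod = π/4 × (61.1 mm)² = 2932 mm^2
v = Q_pump / A_rod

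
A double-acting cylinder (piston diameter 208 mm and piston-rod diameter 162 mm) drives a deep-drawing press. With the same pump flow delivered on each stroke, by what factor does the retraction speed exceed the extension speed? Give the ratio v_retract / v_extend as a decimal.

v_ret/v_ext ≈ 2.54

Cap-side area A_cap = π/4 × (208 mm)² = 33980 mm^2
Rod-side annular area A_ann = π/4 × (208² − 162²) = 13370 mm^2
For equal Q, v ∝ 1/A, so v_ret/v_ext = A_cap/A_ann.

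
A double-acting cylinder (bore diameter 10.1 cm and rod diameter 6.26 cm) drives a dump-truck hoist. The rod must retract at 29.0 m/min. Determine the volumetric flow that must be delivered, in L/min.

Rod-side annular area A_ann = π/4 × (10.1² − 6.26²) = 49.34 cm^2
Q = A × v

Q ≈ 143 L/min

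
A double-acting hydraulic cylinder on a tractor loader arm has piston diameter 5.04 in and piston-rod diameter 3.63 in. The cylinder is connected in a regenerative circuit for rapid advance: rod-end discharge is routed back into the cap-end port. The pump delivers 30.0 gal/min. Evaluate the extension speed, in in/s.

v ≈ 11.2 in/s

In regeneration the rod-end outflow joins the pump flow into the cap end, so the net volume the pump must supply per unit advance equals the rod cross-section area.
Rod cross-section A_rod = π/4 × (3.63 in)² = 10.35 in^2
v = Q_pump / A_rod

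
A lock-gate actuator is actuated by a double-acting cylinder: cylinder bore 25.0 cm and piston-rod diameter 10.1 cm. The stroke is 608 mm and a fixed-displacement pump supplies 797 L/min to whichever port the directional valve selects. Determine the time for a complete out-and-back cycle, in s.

t ≈ 4.13 s

Cap-side area A_cap = π/4 × (25.0 cm)² = 490.9 cm^2
Rod-side annular area A_ann = π/4 × (25.0² − 10.1²) = 410.8 cm^2
t_ext = A_cap·L/Q = 2.247 s
t_ret = A_ann·L/Q = 1.880 s
t_cycle = t_ext + t_ret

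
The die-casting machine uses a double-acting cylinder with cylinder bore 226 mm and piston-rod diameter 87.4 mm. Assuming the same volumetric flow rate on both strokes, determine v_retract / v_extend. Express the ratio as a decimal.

v_ret/v_ext ≈ 1.18

Cap-side area A_cap = π/4 × (226 mm)² = 40110 mm^2
Rod-side annular area A_ann = π/4 × (226² − 87.4²) = 34120 mm^2
For equal Q, v ∝ 1/A, so v_ret/v_ext = A_cap/A_ann.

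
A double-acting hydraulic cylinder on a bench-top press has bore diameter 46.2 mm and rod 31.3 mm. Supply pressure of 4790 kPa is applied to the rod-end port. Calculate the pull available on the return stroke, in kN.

F ≈ 4.34 kN

Rod-side annular area A_ann = π/4 × (46.2² − 31.3²) = 906.9 mm^2
On retraction the pressure acts on the annular area (bore minus rod).
F = P × A_ann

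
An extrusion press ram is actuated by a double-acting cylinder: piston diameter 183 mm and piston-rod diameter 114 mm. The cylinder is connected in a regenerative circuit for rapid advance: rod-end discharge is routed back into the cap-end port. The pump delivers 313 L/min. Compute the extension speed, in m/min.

v ≈ 30.7 m/min

In regeneration the rod-end outflow joins the pump flow into the cap end, so the net volume the pump must supply per unit advance equals the rod cross-section area.
Rod cross-section A_rod = π/4 × (114 mm)² = 10210 mm^2
v = Q_pump / A_rod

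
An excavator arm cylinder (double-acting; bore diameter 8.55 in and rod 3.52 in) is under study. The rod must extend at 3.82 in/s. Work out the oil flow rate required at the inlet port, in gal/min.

Cap-side area A_cap = π/4 × (8.55 in)² = 57.41 in^2
Q = A × v

Q ≈ 57.0 gal/min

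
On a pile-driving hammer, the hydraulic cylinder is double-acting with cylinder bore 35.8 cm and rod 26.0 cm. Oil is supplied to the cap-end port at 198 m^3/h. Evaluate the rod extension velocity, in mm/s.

v ≈ 546 mm/s

Cap-side area A_cap = π/4 × (35.8 cm)² = 1007 cm^2
v = Q / A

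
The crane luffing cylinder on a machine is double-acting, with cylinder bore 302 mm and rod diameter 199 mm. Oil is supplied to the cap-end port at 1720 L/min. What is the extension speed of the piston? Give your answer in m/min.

v ≈ 24.0 m/min

Cap-side area A_cap = π/4 × (302 mm)² = 71630 mm^2
v = Q / A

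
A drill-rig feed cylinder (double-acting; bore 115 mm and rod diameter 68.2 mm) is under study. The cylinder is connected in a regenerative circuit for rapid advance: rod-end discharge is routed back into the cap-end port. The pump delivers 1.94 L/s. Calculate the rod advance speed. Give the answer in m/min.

In regeneration the rod-end outflow joins the pump flow into the cap end, so the net volume the pump must supply per unit advance equals the rod cross-section area.
Rod cross-section A_rod = π/4 × (68.2 mm)² = 3653 mm^2
v = Q_pump / A_rod

v ≈ 31.9 m/min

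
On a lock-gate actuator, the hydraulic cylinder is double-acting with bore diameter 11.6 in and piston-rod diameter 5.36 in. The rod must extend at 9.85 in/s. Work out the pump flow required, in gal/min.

Q ≈ 270 gal/min

Cap-side area A_cap = π/4 × (11.6 in)² = 105.7 in^2
Q = A × v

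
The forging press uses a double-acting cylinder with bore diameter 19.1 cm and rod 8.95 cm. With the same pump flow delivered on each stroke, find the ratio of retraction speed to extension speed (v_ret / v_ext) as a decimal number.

v_ret/v_ext ≈ 1.28

Cap-side area A_cap = π/4 × (19.1 cm)² = 286.5 cm^2
Rod-side annular area A_ann = π/4 × (19.1² − 8.95²) = 223.6 cm^2
For equal Q, v ∝ 1/A, so v_ret/v_ext = A_cap/A_ann.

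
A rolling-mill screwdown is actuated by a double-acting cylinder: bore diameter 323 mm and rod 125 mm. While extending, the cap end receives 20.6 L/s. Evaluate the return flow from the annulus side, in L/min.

Cap-side area A_cap = π/4 × (323 mm)² = 81940 mm^2
Rod-side annular area A_ann = π/4 × (323² − 125²) = 69670 mm^2
Piston speed v = Q_in/A_cap; rod-end outflow Q_out = v × A_ann = Q_in × A_ann/A_cap.

Q_out ≈ 1050 L/min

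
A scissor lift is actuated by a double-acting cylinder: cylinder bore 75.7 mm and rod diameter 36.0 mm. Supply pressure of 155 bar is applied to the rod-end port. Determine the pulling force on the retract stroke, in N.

F ≈ 54000 N

Rod-side annular area A_ann = π/4 × (75.7² − 36.0²) = 3483 mm^2
On retraction the pressure acts on the annular area (bore minus rod).
F = P × A_ann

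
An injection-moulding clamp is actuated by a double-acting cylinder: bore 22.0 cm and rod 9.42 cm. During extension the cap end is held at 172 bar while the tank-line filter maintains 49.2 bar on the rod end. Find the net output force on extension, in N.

F ≈ 5.01e5 N

Cap-side area A_cap = π/4 × (22.0 cm)² = 380.1 cm^2
Rod-side annular area A_ann = π/4 × (22.0² − 9.42²) = 310.4 cm^2
Net thrust = P_cap·A_cap − P_rod·A_ann = 6.538e5 N − 1.527e5 N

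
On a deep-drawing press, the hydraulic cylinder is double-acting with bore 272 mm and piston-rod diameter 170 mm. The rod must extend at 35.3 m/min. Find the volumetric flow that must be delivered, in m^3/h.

Q ≈ 123 m^3/h

Cap-side area A_cap = π/4 × (272 mm)² = 58110 mm^2
Q = A × v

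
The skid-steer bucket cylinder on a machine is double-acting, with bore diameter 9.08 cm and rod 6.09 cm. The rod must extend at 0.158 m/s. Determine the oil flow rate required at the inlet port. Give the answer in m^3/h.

Q ≈ 3.68 m^3/h

Cap-side area A_cap = π/4 × (9.08 cm)² = 64.75 cm^2
Q = A × v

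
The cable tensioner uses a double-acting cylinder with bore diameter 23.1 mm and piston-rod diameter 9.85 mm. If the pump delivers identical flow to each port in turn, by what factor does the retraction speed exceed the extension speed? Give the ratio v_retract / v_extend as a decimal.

v_ret/v_ext ≈ 1.22

Cap-side area A_cap = π/4 × (23.1 mm)² = 419.1 mm^2
Rod-side annular area A_ann = π/4 × (23.1² − 9.85²) = 342.9 mm^2
For equal Q, v ∝ 1/A, so v_ret/v_ext = A_cap/A_ann.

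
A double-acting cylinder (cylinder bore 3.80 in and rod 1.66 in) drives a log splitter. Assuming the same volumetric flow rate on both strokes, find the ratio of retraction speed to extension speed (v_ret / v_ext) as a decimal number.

Cap-side area A_cap = π/4 × (3.80 in)² = 11.34 in^2
Rod-side annular area A_ann = π/4 × (3.80² − 1.66²) = 9.177 in^2
For equal Q, v ∝ 1/A, so v_ret/v_ext = A_cap/A_ann.

v_ret/v_ext ≈ 1.24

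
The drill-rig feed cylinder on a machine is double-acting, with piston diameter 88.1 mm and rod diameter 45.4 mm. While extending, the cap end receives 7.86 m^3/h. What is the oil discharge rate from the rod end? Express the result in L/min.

Q_out ≈ 96.2 L/min

Cap-side area A_cap = π/4 × (88.1 mm)² = 6096 mm^2
Rod-side annular area A_ann = π/4 × (88.1² − 45.4²) = 4477 mm^2
Piston speed v = Q_in/A_cap; rod-end outflow Q_out = v × A_ann = Q_in × A_ann/A_cap.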